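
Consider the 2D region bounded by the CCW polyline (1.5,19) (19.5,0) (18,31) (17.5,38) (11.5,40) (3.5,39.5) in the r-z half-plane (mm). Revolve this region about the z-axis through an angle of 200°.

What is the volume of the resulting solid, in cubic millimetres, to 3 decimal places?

Profile (r,z), 6 vertices: (1.5,19) (19.5,0) (18,31) (17.5,38) (11.5,40) (3.5,39.5)
edge 0: (1.5,19)→(19.5,0)  cross = 1.5·0 − 19.5·19 = -370.5000; (r_i+r_j)·cross = 21·-370.5000 = -7780.5000
edge 1: (19.5,0)→(18,31)  cross = 19.5·31 − 18·0 = 604.5000; (r_i+r_j)·cross = 37.5·604.5000 = 22668.7500
edge 2: (18,31)→(17.5,38)  cross = 18·38 − 17.5·31 = 141.5000; (r_i+r_j)·cross = 35.5·141.5000 = 5023.2500
edge 3: (17.5,38)→(11.5,40)  cross = 17.5·40 − 11.5·38 = 263.0000; (r_i+r_j)·cross = 29·263.0000 = 7627.0000
edge 4: (11.5,40)→(3.5,39.5)  cross = 11.5·39.5 − 3.5·40 = 314.2500; (r_i+r_j)·cross = 15·314.2500 = 4713.7500
edge 5: (3.5,39.5)→(1.5,19)  cross = 3.5·19 − 1.5·39.5 = 7.2500; (r_i+r_j)·cross = 5·7.2500 = 36.2500
Σcross = 960.0000 → A = |Σcross|/2 = 480.0000 mm²
Σ(r_i+r_j)·cross = 32288.5000 → first moment M = |Σ|/6 = 5381.4167
R_c = M/A = 5381.4167/480.0000 = 11.2113 mm
θ = 200° = 3.490659 rad
V = θ·R_c·A = 3.490659·11.2113·480.0000 = 18784.688 mm³

Volume = 18784.688 mm³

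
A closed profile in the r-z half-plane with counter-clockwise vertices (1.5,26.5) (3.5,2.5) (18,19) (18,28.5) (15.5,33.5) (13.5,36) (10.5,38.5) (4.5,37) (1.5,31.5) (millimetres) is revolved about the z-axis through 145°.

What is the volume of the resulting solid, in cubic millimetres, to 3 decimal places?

Profile (r,z), 9 vertices: (1.5,26.5) (3.5,2.5) (18,19) (18,28.5) (15.5,33.5) (13.5,36) (10.5,38.5) (4.5,37) (1.5,31.5)
edge 0: (1.5,26.5)→(3.5,2.5)  cross = 1.5·2.5 − 3.5·26.5 = -89.0000; (r_i+r_j)·cross = 5·-89.0000 = -445.0000
edge 1: (3.5,2.5)→(18,19)  cross = 3.5·19 − 18·2.5 = 21.5000; (r_i+r_j)·cross = 21.5·21.5000 = 462.2500
edge 2: (18,19)→(18,28.5)  cross = 18·28.5 − 18·19 = 171.0000; (r_i+r_j)·cross = 36·171.0000 = 6156.0000
edge 3: (18,28.5)→(15.5,33.5)  cross = 18·33.5 − 15.5·28.5 = 161.2500; (r_i+r_j)·cross = 33.5·161.2500 = 5401.8750
edge 4: (15.5,33.5)→(13.5,36)  cross = 15.5·36 − 13.5·33.5 = 105.7500; (r_i+r_j)·cross = 29·105.7500 = 3066.7500
edge 5: (13.5,36)→(10.5,38.5)  cross = 13.5·38.5 − 10.5·36 = 141.7500; (r_i+r_j)·cross = 24·141.7500 = 3402.0000
edge 6: (10.5,38.5)→(4.5,37)  cross = 10.5·37 − 4.5·38.5 = 215.2500; (r_i+r_j)·cross = 15·215.2500 = 3228.7500
edge 7: (4.5,37)→(1.5,31.5)  cross = 4.5·31.5 − 1.5·37 = 86.2500; (r_i+r_j)·cross = 6·86.2500 = 517.5000
edge 8: (1.5,31.5)→(1.5,26.5)  cross = 1.5·26.5 − 1.5·31.5 = -7.5000; (r_i+r_j)·cross = 3·-7.5000 = -22.5000
Σcross = 806.2500 → A = |Σcross|/2 = 403.1250 mm²
Σ(r_i+r_j)·cross = 21767.6250 → first moment M = |Σ|/6 = 3627.9375
R_c = M/A = 3627.9375/403.1250 = 8.9995 mm
θ = 145° = 2.530727 rad
V = θ·R_c·A = 2.530727·8.9995·403.1250 = 9181.321 mm³

Volume = 9181.321 mm³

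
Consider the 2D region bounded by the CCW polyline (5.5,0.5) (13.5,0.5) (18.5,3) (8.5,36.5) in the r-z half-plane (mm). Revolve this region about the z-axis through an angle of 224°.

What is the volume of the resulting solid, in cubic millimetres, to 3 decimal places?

Volume = 10240.545 mm³

Profile (r,z), 4 vertices: (5.5,0.5) (13.5,0.5) (18.5,3) (8.5,36.5)
edge 0: (5.5,0.5)→(13.5,0.5)  cross = 5.5·0.5 − 13.5·0.5 = -4.0000; (r_i+r_j)·cross = 19·-4.0000 = -76.0000
edge 1: (13.5,0.5)→(18.5,3)  cross = 13.5·3 − 18.5·0.5 = 31.2500; (r_i+r_j)·cross = 32·31.2500 = 1000.0000
edge 2: (18.5,3)→(8.5,36.5)  cross = 18.5·36.5 − 8.5·3 = 649.7500; (r_i+r_j)·cross = 27·649.7500 = 17543.2500
edge 3: (8.5,36.5)→(5.5,0.5)  cross = 8.5·0.5 − 5.5·36.5 = -196.5000; (r_i+r_j)·cross = 14·-196.5000 = -2751.0000
Σcross = 480.5000 → A = |Σcross|/2 = 240.2500 mm²
Σ(r_i+r_j)·cross = 15716.2500 → first moment M = |Σ|/6 = 2619.3750
R_c = M/A = 2619.3750/240.2500 = 10.9027 mm
θ = 224° = 3.909538 rad
V = θ·R_c·A = 3.909538·10.9027·240.2500 = 10240.545 mm³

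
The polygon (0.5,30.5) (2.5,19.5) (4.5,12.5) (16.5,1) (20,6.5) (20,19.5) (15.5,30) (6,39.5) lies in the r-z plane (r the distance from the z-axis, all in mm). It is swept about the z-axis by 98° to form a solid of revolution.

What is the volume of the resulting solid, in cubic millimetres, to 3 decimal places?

Volume = 8460.178 mm³

Profile (r,z), 8 vertices: (0.5,30.5) (2.5,19.5) (4.5,12.5) (16.5,1) (20,6.5) (20,19.5) (15.5,30) (6,39.5)
edge 0: (0.5,30.5)→(2.5,19.5)  cross = 0.5·19.5 − 2.5·30.5 = -66.5000; (r_i+r_j)·cross = 3·-66.5000 = -199.5000
edge 1: (2.5,19.5)→(4.5,12.5)  cross = 2.5·12.5 − 4.5·19.5 = -56.5000; (r_i+r_j)·cross = 7·-56.5000 = -395.5000
edge 2: (4.5,12.5)→(16.5,1)  cross = 4.5·1 − 16.5·12.5 = -201.7500; (r_i+r_j)·cross = 21·-201.7500 = -4236.7500
edge 3: (16.5,1)→(20,6.5)  cross = 16.5·6.5 − 20·1 = 87.2500; (r_i+r_j)·cross = 36.5·87.2500 = 3184.6250
edge 4: (20,6.5)→(20,19.5)  cross = 20·19.5 − 20·6.5 = 260.0000; (r_i+r_j)·cross = 40·260.0000 = 10400.0000
edge 5: (20,19.5)→(15.5,30)  cross = 20·30 − 15.5·19.5 = 297.7500; (r_i+r_j)·cross = 35.5·297.7500 = 10570.1250
edge 6: (15.5,30)→(6,39.5)  cross = 15.5·39.5 − 6·30 = 432.2500; (r_i+r_j)·cross = 21.5·432.2500 = 9293.3750
edge 7: (6,39.5)→(0.5,30.5)  cross = 6·30.5 − 0.5·39.5 = 163.2500; (r_i+r_j)·cross = 6.5·163.2500 = 1061.1250
Σcross = 915.7500 → A = |Σcross|/2 = 457.8750 mm²
Σ(r_i+r_j)·cross = 29677.5000 → first moment M = |Σ|/6 = 4946.2500
R_c = M/A = 4946.2500/457.8750 = 10.8026 mm
θ = 98° = 1.710423 rad
V = θ·R_c·A = 1.710423·10.8026·457.8750 = 8460.178 mm³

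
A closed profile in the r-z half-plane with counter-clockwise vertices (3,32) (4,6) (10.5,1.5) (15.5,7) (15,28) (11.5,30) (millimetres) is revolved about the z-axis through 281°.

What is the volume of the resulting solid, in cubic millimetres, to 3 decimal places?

Volume = 14032.644 mm³

Profile (r,z), 6 vertices: (3,32) (4,6) (10.5,1.5) (15.5,7) (15,28) (11.5,30)
edge 0: (3,32)→(4,6)  cross = 3·6 − 4·32 = -110.0000; (r_i+r_j)·cross = 7·-110.0000 = -770.0000
edge 1: (4,6)→(10.5,1.5)  cross = 4·1.5 − 10.5·6 = -57.0000; (r_i+r_j)·cross = 14.5·-57.0000 = -826.5000
edge 2: (10.5,1.5)→(15.5,7)  cross = 10.5·7 − 15.5·1.5 = 50.2500; (r_i+r_j)·cross = 26·50.2500 = 1306.5000
edge 3: (15.5,7)→(15,28)  cross = 15.5·28 − 15·7 = 329.0000; (r_i+r_j)·cross = 30.5·329.0000 = 10034.5000
edge 4: (15,28)→(11.5,30)  cross = 15·30 − 11.5·28 = 128.0000; (r_i+r_j)·cross = 26.5·128.0000 = 3392.0000
edge 5: (11.5,30)→(3,32)  cross = 11.5·32 − 3·30 = 278.0000; (r_i+r_j)·cross = 14.5·278.0000 = 4031.0000
Σcross = 618.2500 → A = |Σcross|/2 = 309.1250 mm²
Σ(r_i+r_j)·cross = 17167.5000 → first moment M = |Σ|/6 = 2861.2500
R_c = M/A = 2861.2500/309.1250 = 9.2560 mm
θ = 281° = 4.904375 rad
V = θ·R_c·A = 4.904375·9.2560·309.1250 = 14032.644 mm³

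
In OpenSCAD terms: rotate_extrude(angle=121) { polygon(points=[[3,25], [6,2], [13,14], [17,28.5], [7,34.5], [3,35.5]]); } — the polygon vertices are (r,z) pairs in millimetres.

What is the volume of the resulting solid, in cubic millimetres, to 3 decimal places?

Volume = 5043.798 mm³

Profile (r,z), 6 vertices: (3,25) (6,2) (13,14) (17,28.5) (7,34.5) (3,35.5)
edge 0: (3,25)→(6,2)  cross = 3·2 − 6·25 = -144.0000; (r_i+r_j)·cross = 9·-144.0000 = -1296.0000
edge 1: (6,2)→(13,14)  cross = 6·14 − 13·2 = 58.0000; (r_i+r_j)·cross = 19·58.0000 = 1102.0000
edge 2: (13,14)→(17,28.5)  cross = 13·28.5 − 17·14 = 132.5000; (r_i+r_j)·cross = 30·132.5000 = 3975.0000
edge 3: (17,28.5)→(7,34.5)  cross = 17·34.5 − 7·28.5 = 387.0000; (r_i+r_j)·cross = 24·387.0000 = 9288.0000
edge 4: (7,34.5)→(3,35.5)  cross = 7·35.5 − 3·34.5 = 145.0000; (r_i+r_j)·cross = 10·145.0000 = 1450.0000
edge 5: (3,35.5)→(3,25)  cross = 3·25 − 3·35.5 = -31.5000; (r_i+r_j)·cross = 6·-31.5000 = -189.0000
Σcross = 547.0000 → A = |Σcross|/2 = 273.5000 mm²
Σ(r_i+r_j)·cross = 14330.0000 → first moment M = |Σ|/6 = 2388.3333
R_c = M/A = 2388.3333/273.5000 = 8.7325 mm
θ = 121° = 2.111848 rad
V = θ·R_c·A = 2.111848·8.7325·273.5000 = 5043.798 mm³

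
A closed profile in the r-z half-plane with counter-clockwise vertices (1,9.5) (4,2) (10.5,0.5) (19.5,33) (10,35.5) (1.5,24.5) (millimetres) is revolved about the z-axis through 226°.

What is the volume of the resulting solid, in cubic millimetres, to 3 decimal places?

Volume = 14800.130 mm³

Profile (r,z), 6 vertices: (1,9.5) (4,2) (10.5,0.5) (19.5,33) (10,35.5) (1.5,24.5)
edge 0: (1,9.5)→(4,2)  cross = 1·2 − 4·9.5 = -36.0000; (r_i+r_j)·cross = 5·-36.0000 = -180.0000
edge 1: (4,2)→(10.5,0.5)  cross = 4·0.5 − 10.5·2 = -19.0000; (r_i+r_j)·cross = 14.5·-19.0000 = -275.5000
edge 2: (10.5,0.5)→(19.5,33)  cross = 10.5·33 − 19.5·0.5 = 336.7500; (r_i+r_j)·cross = 30·336.7500 = 10102.5000
edge 3: (19.5,33)→(10,35.5)  cross = 19.5·35.5 − 10·33 = 362.2500; (r_i+r_j)·cross = 29.5·362.2500 = 10686.3750
edge 4: (10,35.5)→(1.5,24.5)  cross = 10·24.5 − 1.5·35.5 = 191.7500; (r_i+r_j)·cross = 11.5·191.7500 = 2205.1250
edge 5: (1.5,24.5)→(1,9.5)  cross = 1.5·9.5 − 1·24.5 = -10.2500; (r_i+r_j)·cross = 2.5·-10.2500 = -25.6250
Σcross = 825.5000 → A = |Σcross|/2 = 412.7500 mm²
Σ(r_i+r_j)·cross = 22512.8750 → first moment M = |Σ|/6 = 3752.1458
R_c = M/A = 3752.1458/412.7500 = 9.0906 mm
θ = 226° = 3.944444 rad
V = θ·R_c·A = 3.944444·9.0906·412.7500 = 14800.130 mm³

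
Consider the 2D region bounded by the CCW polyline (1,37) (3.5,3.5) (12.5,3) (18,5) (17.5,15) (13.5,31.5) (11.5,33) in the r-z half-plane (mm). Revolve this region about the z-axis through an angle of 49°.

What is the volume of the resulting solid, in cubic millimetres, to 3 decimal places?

Profile (r,z), 7 vertices: (1,37) (3.5,3.5) (12.5,3) (18,5) (17.5,15) (13.5,31.5) (11.5,33)
edge 0: (1,37)→(3.5,3.5)  cross = 1·3.5 − 3.5·37 = -126.0000; (r_i+r_j)·cross = 4.5·-126.0000 = -567.0000
edge 1: (3.5,3.5)→(12.5,3)  cross = 3.5·3 − 12.5·3.5 = -33.2500; (r_i+r_j)·cross = 16·-33.2500 = -532.0000
edge 2: (12.5,3)→(18,5)  cross = 12.5·5 − 18·3 = 8.5000; (r_i+r_j)·cross = 30.5·8.5000 = 259.2500
edge 3: (18,5)→(17.5,15)  cross = 18·15 − 17.5·5 = 182.5000; (r_i+r_j)·cross = 35.5·182.5000 = 6478.7500
edge 4: (17.5,15)→(13.5,31.5)  cross = 17.5·31.5 − 13.5·15 = 348.7500; (r_i+r_j)·cross = 31·348.7500 = 10811.2500
edge 5: (13.5,31.5)→(11.5,33)  cross = 13.5·33 − 11.5·31.5 = 83.2500; (r_i+r_j)·cross = 25·83.2500 = 2081.2500
edge 6: (11.5,33)→(1,37)  cross = 11.5·37 − 1·33 = 392.5000; (r_i+r_j)·cross = 12.5·392.5000 = 4906.2500
Σcross = 856.2500 → A = |Σcross|/2 = 428.1250 mm²
Σ(r_i+r_j)·cross = 23437.7500 → first moment M = |Σ|/6 = 3906.2917
R_c = M/A = 3906.2917/428.1250 = 9.1242 mm
θ = 49° = 0.855211 rad
V = θ·R_c·A = 0.855211·9.1242·428.1250 = 3340.705 mm³

Volume = 3340.705 mm³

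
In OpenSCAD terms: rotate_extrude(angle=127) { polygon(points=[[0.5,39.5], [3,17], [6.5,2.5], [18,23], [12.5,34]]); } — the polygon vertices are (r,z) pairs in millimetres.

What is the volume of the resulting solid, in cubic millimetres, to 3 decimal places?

Volume = 6388.057 mm³

Profile (r,z), 5 vertices: (0.5,39.5) (3,17) (6.5,2.5) (18,23) (12.5,34)
edge 0: (0.5,39.5)→(3,17)  cross = 0.5·17 − 3·39.5 = -110.0000; (r_i+r_j)·cross = 3.5·-110.0000 = -385.0000
edge 1: (3,17)→(6.5,2.5)  cross = 3·2.5 − 6.5·17 = -103.0000; (r_i+r_j)·cross = 9.5·-103.0000 = -978.5000
edge 2: (6.5,2.5)→(18,23)  cross = 6.5·23 − 18·2.5 = 104.5000; (r_i+r_j)·cross = 24.5·104.5000 = 2560.2500
edge 3: (18,23)→(12.5,34)  cross = 18·34 − 12.5·23 = 324.5000; (r_i+r_j)·cross = 30.5·324.5000 = 9897.2500
edge 4: (12.5,34)→(0.5,39.5)  cross = 12.5·39.5 − 0.5·34 = 476.7500; (r_i+r_j)·cross = 13·476.7500 = 6197.7500
Σcross = 692.7500 → A = |Σcross|/2 = 346.3750 mm²
Σ(r_i+r_j)·cross = 17291.7500 → first moment M = |Σ|/6 = 2881.9583
R_c = M/A = 2881.9583/346.3750 = 8.3203 mm
θ = 127° = 2.216568 rad
V = θ·R_c·A = 2.216568·8.3203·346.3750 = 6388.057 mm³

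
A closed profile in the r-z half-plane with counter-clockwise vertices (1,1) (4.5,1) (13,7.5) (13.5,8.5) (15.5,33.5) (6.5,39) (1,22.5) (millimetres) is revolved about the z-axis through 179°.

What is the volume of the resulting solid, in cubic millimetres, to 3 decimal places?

Volume = 9972.969 mm³

Profile (r,z), 7 vertices: (1,1) (4.5,1) (13,7.5) (13.5,8.5) (15.5,33.5) (6.5,39) (1,22.5)
edge 0: (1,1)→(4.5,1)  cross = 1·1 − 4.5·1 = -3.5000; (r_i+r_j)·cross = 5.5·-3.5000 = -19.2500
edge 1: (4.5,1)→(13,7.5)  cross = 4.5·7.5 − 13·1 = 20.7500; (r_i+r_j)·cross = 17.5·20.7500 = 363.1250
edge 2: (13,7.5)→(13.5,8.5)  cross = 13·8.5 − 13.5·7.5 = 9.2500; (r_i+r_j)·cross = 26.5·9.2500 = 245.1250
edge 3: (13.5,8.5)→(15.5,33.5)  cross = 13.5·33.5 − 15.5·8.5 = 320.5000; (r_i+r_j)·cross = 29·320.5000 = 9294.5000
edge 4: (15.5,33.5)→(6.5,39)  cross = 15.5·39 − 6.5·33.5 = 386.7500; (r_i+r_j)·cross = 22·386.7500 = 8508.5000
edge 5: (6.5,39)→(1,22.5)  cross = 6.5·22.5 − 1·39 = 107.2500; (r_i+r_j)·cross = 7.5·107.2500 = 804.3750
edge 6: (1,22.5)→(1,1)  cross = 1·1 − 1·22.5 = -21.5000; (r_i+r_j)·cross = 2·-21.5000 = -43.0000
Σcross = 819.5000 → A = |Σcross|/2 = 409.7500 mm²
Σ(r_i+r_j)·cross = 19153.3750 → first moment M = |Σ|/6 = 3192.2292
R_c = M/A = 3192.2292/409.7500 = 7.7907 mm
θ = 179° = 3.124139 rad
V = θ·R_c·A = 3.124139·7.7907·409.7500 = 9972.969 mm³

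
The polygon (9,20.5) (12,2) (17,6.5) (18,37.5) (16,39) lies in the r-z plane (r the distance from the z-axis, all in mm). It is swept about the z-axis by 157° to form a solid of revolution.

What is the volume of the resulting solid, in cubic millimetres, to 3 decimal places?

Volume = 8037.138 mm³

Profile (r,z), 5 vertices: (9,20.5) (12,2) (17,6.5) (18,37.5) (16,39)
edge 0: (9,20.5)→(12,2)  cross = 9·2 − 12·20.5 = -228.0000; (r_i+r_j)·cross = 21·-228.0000 = -4788.0000
edge 1: (12,2)→(17,6.5)  cross = 12·6.5 − 17·2 = 44.0000; (r_i+r_j)·cross = 29·44.0000 = 1276.0000
edge 2: (17,6.5)→(18,37.5)  cross = 17·37.5 − 18·6.5 = 520.5000; (r_i+r_j)·cross = 35·520.5000 = 18217.5000
edge 3: (18,37.5)→(16,39)  cross = 18·39 − 16·37.5 = 102.0000; (r_i+r_j)·cross = 34·102.0000 = 3468.0000
edge 4: (16,39)→(9,20.5)  cross = 16·20.5 − 9·39 = -23.0000; (r_i+r_j)·cross = 25·-23.0000 = -575.0000
Σcross = 415.5000 → A = |Σcross|/2 = 207.7500 mm²
Σ(r_i+r_j)·cross = 17598.5000 → first moment M = |Σ|/6 = 2933.0833
R_c = M/A = 2933.0833/207.7500 = 14.1183 mm
θ = 157° = 2.740167 rad
V = θ·R_c·A = 2.740167·14.1183·207.7500 = 8037.138 mm³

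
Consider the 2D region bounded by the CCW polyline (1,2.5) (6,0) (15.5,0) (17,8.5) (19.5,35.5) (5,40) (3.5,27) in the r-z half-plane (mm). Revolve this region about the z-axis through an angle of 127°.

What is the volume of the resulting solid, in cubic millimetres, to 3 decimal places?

Profile (r,z), 7 vertices: (1,2.5) (6,0) (15.5,0) (17,8.5) (19.5,35.5) (5,40) (3.5,27)
edge 0: (1,2.5)→(6,0)  cross = 1·0 − 6·2.5 = -15.0000; (r_i+r_j)·cross = 7·-15.0000 = -105.0000
edge 1: (6,0)→(15.5,0)  cross = 6·0 − 15.5·0 = 0.0000; (r_i+r_j)·cross = 21.5·0.0000 = 0.0000
edge 2: (15.5,0)→(17,8.5)  cross = 15.5·8.5 − 17·0 = 131.7500; (r_i+r_j)·cross = 32.5·131.7500 = 4281.8750
edge 3: (17,8.5)→(19.5,35.5)  cross = 17·35.5 − 19.5·8.5 = 437.7500; (r_i+r_j)·cross = 36.5·437.7500 = 15977.8750
edge 4: (19.5,35.5)→(5,40)  cross = 19.5·40 − 5·35.5 = 602.5000; (r_i+r_j)·cross = 24.5·602.5000 = 14761.2500
edge 5: (5,40)→(3.5,27)  cross = 5·27 − 3.5·40 = -5.0000; (r_i+r_j)·cross = 8.5·-5.0000 = -42.5000
edge 6: (3.5,27)→(1,2.5)  cross = 3.5·2.5 − 1·27 = -18.2500; (r_i+r_j)·cross = 4.5·-18.2500 = -82.1250
Σcross = 1133.7500 → A = |Σcross|/2 = 566.8750 mm²
Σ(r_i+r_j)·cross = 34791.3750 → first moment M = |Σ|/6 = 5798.5625
R_c = M/A = 5798.5625/566.8750 = 10.2290 mm
θ = 127° = 2.216568 rad
V = θ·R_c·A = 2.216568·10.2290·566.8750 = 12852.909 mm³

Volume = 12852.909 mm³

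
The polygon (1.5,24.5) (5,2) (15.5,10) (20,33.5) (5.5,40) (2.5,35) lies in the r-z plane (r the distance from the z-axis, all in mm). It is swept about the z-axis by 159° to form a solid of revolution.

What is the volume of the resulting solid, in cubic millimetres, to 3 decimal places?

Volume = 12683.358 mm³

Profile (r,z), 6 vertices: (1.5,24.5) (5,2) (15.5,10) (20,33.5) (5.5,40) (2.5,35)
edge 0: (1.5,24.5)→(5,2)  cross = 1.5·2 − 5·24.5 = -119.5000; (r_i+r_j)·cross = 6.5·-119.5000 = -776.7500
edge 1: (5,2)→(15.5,10)  cross = 5·10 − 15.5·2 = 19.0000; (r_i+r_j)·cross = 20.5·19.0000 = 389.5000
edge 2: (15.5,10)→(20,33.5)  cross = 15.5·33.5 − 20·10 = 319.2500; (r_i+r_j)·cross = 35.5·319.2500 = 11333.3750
edge 3: (20,33.5)→(5.5,40)  cross = 20·40 − 5.5·33.5 = 615.7500; (r_i+r_j)·cross = 25.5·615.7500 = 15701.6250
edge 4: (5.5,40)→(2.5,35)  cross = 5.5·35 − 2.5·40 = 92.5000; (r_i+r_j)·cross = 8·92.5000 = 740.0000
edge 5: (2.5,35)→(1.5,24.5)  cross = 2.5·24.5 − 1.5·35 = 8.7500; (r_i+r_j)·cross = 4·8.7500 = 35.0000
Σcross = 935.7500 → A = |Σcross|/2 = 467.8750 mm²
Σ(r_i+r_j)·cross = 27422.7500 → first moment M = |Σ|/6 = 4570.4583
R_c = M/A = 4570.4583/467.8750 = 9.7685 mm
θ = 159° = 2.775074 rad
V = θ·R_c·A = 2.775074·9.7685·467.8750 = 12683.358 mm³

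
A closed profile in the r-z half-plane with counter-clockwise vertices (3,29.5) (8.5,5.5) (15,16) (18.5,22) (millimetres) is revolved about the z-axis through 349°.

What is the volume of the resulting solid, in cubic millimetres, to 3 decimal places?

Profile (r,z), 4 vertices: (3,29.5) (8.5,5.5) (15,16) (18.5,22)
edge 0: (3,29.5)→(8.5,5.5)  cross = 3·5.5 − 8.5·29.5 = -234.2500; (r_i+r_j)·cross = 11.5·-234.2500 = -2693.8750
edge 1: (8.5,5.5)→(15,16)  cross = 8.5·16 − 15·5.5 = 53.5000; (r_i+r_j)·cross = 23.5·53.5000 = 1257.2500
edge 2: (15,16)→(18.5,22)  cross = 15·22 − 18.5·16 = 34.0000; (r_i+r_j)·cross = 33.5·34.0000 = 1139.0000
edge 3: (18.5,22)→(3,29.5)  cross = 18.5·29.5 − 3·22 = 479.7500; (r_i+r_j)·cross = 21.5·479.7500 = 10314.6250
Σcross = 333.0000 → A = |Σcross|/2 = 166.5000 mm²
Σ(r_i+r_j)·cross = 10017.0000 → first moment M = |Σ|/6 = 1669.5000
R_c = M/A = 1669.5000/166.5000 = 10.0270 mm
θ = 349° = 6.091199 rad
V = θ·R_c·A = 6.091199·10.0270·166.5000 = 10169.257 mm³

Volume = 10169.257 mm³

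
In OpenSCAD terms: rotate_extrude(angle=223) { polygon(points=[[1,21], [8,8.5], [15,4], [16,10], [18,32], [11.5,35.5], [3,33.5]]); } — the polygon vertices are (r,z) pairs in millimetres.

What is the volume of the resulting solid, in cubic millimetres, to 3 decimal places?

Profile (r,z), 7 vertices: (1,21) (8,8.5) (15,4) (16,10) (18,32) (11.5,35.5) (3,33.5)
edge 0: (1,21)→(8,8.5)  cross = 1·8.5 − 8·21 = -159.5000; (r_i+r_j)·cross = 9·-159.5000 = -1435.5000
edge 1: (8,8.5)→(15,4)  cross = 8·4 − 15·8.5 = -95.5000; (r_i+r_j)·cross = 23·-95.5000 = -2196.5000
edge 2: (15,4)→(16,10)  cross = 15·10 − 16·4 = 86.0000; (r_i+r_j)·cross = 31·86.0000 = 2666.0000
edge 3: (16,10)→(18,32)  cross = 16·32 − 18·10 = 332.0000; (r_i+r_j)·cross = 34·332.0000 = 11288.0000
edge 4: (18,32)→(11.5,35.5)  cross = 18·35.5 − 11.5·32 = 271.0000; (r_i+r_j)·cross = 29.5·271.0000 = 7994.5000
edge 5: (11.5,35.5)→(3,33.5)  cross = 11.5·33.5 − 3·35.5 = 278.7500; (r_i+r_j)·cross = 14.5·278.7500 = 4041.8750
edge 6: (3,33.5)→(1,21)  cross = 3·21 − 1·33.5 = 29.5000; (r_i+r_j)·cross = 4·29.5000 = 118.0000
Σcross = 742.2500 → A = |Σcross|/2 = 371.1250 mm²
Σ(r_i+r_j)·cross = 22476.3750 → first moment M = |Σ|/6 = 3746.0625
R_c = M/A = 3746.0625/371.1250 = 10.0938 mm
θ = 223° = 3.892084 rad
V = θ·R_c·A = 3.892084·10.0938·371.1250 = 14579.991 mm³

Volume = 14579.991 mm³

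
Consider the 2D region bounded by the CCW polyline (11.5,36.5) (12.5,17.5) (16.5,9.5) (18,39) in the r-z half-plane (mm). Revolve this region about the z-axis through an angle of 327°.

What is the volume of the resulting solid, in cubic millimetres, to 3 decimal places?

Volume = 10845.633 mm³

Profile (r,z), 4 vertices: (11.5,36.5) (12.5,17.5) (16.5,9.5) (18,39)
edge 0: (11.5,36.5)→(12.5,17.5)  cross = 11.5·17.5 − 12.5·36.5 = -255.0000; (r_i+r_j)·cross = 24·-255.0000 = -6120.0000
edge 1: (12.5,17.5)→(16.5,9.5)  cross = 12.5·9.5 − 16.5·17.5 = -170.0000; (r_i+r_j)·cross = 29·-170.0000 = -4930.0000
edge 2: (16.5,9.5)→(18,39)  cross = 16.5·39 − 18·9.5 = 472.5000; (r_i+r_j)·cross = 34.5·472.5000 = 16301.2500
edge 3: (18,39)→(11.5,36.5)  cross = 18·36.5 − 11.5·39 = 208.5000; (r_i+r_j)·cross = 29.5·208.5000 = 6150.7500
Σcross = 256.0000 → A = |Σcross|/2 = 128.0000 mm²
Σ(r_i+r_j)·cross = 11402.0000 → first moment M = |Σ|/6 = 1900.3333
R_c = M/A = 1900.3333/128.0000 = 14.8464 mm
θ = 327° = 5.707227 rad
V = θ·R_c·A = 5.707227·14.8464·128.0000 = 10845.633 mm³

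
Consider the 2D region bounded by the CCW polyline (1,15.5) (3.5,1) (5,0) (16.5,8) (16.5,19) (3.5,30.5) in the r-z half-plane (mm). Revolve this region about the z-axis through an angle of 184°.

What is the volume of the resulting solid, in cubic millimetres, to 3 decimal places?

Volume = 8247.559 mm³

Profile (r,z), 6 vertices: (1,15.5) (3.5,1) (5,0) (16.5,8) (16.5,19) (3.5,30.5)
edge 0: (1,15.5)→(3.5,1)  cross = 1·1 − 3.5·15.5 = -53.2500; (r_i+r_j)·cross = 4.5·-53.2500 = -239.6250
edge 1: (3.5,1)→(5,0)  cross = 3.5·0 − 5·1 = -5.0000; (r_i+r_j)·cross = 8.5·-5.0000 = -42.5000
edge 2: (5,0)→(16.5,8)  cross = 5·8 − 16.5·0 = 40.0000; (r_i+r_j)·cross = 21.5·40.0000 = 860.0000
edge 3: (16.5,8)→(16.5,19)  cross = 16.5·19 − 16.5·8 = 181.5000; (r_i+r_j)·cross = 33·181.5000 = 5989.5000
edge 4: (16.5,19)→(3.5,30.5)  cross = 16.5·30.5 − 3.5·19 = 436.7500; (r_i+r_j)·cross = 20·436.7500 = 8735.0000
edge 5: (3.5,30.5)→(1,15.5)  cross = 3.5·15.5 − 1·30.5 = 23.7500; (r_i+r_j)·cross = 4.5·23.7500 = 106.8750
Σcross = 623.7500 → A = |Σcross|/2 = 311.8750 mm²
Σ(r_i+r_j)·cross = 15409.2500 → first moment M = |Σ|/6 = 2568.2083
R_c = M/A = 2568.2083/311.8750 = 8.2347 mm
θ = 184° = 3.211406 rad
V = θ·R_c·A = 3.211406·8.2347·311.8750 = 8247.559 mm³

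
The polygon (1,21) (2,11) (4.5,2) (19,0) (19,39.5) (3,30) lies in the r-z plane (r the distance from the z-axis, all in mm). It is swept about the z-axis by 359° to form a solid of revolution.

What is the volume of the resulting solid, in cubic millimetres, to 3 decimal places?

Profile (r,z), 6 vertices: (1,21) (2,11) (4.5,2) (19,0) (19,39.5) (3,30)
edge 0: (1,21)→(2,11)  cross = 1·11 − 2·21 = -31.0000; (r_i+r_j)·cross = 3·-31.0000 = -93.0000
edge 1: (2,11)→(4.5,2)  cross = 2·2 − 4.5·11 = -45.5000; (r_i+r_j)·cross = 6.5·-45.5000 = -295.7500
edge 2: (4.5,2)→(19,0)  cross = 4.5·0 − 19·2 = -38.0000; (r_i+r_j)·cross = 23.5·-38.0000 = -893.0000
edge 3: (19,0)→(19,39.5)  cross = 19·39.5 − 19·0 = 750.5000; (r_i+r_j)·cross = 38·750.5000 = 28519.0000
edge 4: (19,39.5)→(3,30)  cross = 19·30 − 3·39.5 = 451.5000; (r_i+r_j)·cross = 22·451.5000 = 9933.0000
edge 5: (3,30)→(1,21)  cross = 3·21 − 1·30 = 33.0000; (r_i+r_j)·cross = 4·33.0000 = 132.0000
Σcross = 1120.5000 → A = |Σcross|/2 = 560.2500 mm²
Σ(r_i+r_j)·cross = 37302.2500 → first moment M = |Σ|/6 = 6217.0417
R_c = M/A = 6217.0417/560.2500 = 11.0969 mm
θ = 359° = 6.265732 rad
V = θ·R_c·A = 6.265732·11.0969·560.2500 = 38954.317 mm³

Volume = 38954.317 mm³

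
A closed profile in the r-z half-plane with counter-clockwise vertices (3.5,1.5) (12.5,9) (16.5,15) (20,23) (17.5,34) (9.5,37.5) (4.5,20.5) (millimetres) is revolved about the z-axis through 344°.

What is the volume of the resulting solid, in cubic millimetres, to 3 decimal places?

Profile (r,z), 7 vertices: (3.5,1.5) (12.5,9) (16.5,15) (20,23) (17.5,34) (9.5,37.5) (4.5,20.5)
edge 0: (3.5,1.5)→(12.5,9)  cross = 3.5·9 − 12.5·1.5 = 12.7500; (r_i+r_j)·cross = 16·12.7500 = 204.0000
edge 1: (12.5,9)→(16.5,15)  cross = 12.5·15 − 16.5·9 = 39.0000; (r_i+r_j)·cross = 29·39.0000 = 1131.0000
edge 2: (16.5,15)→(20,23)  cross = 16.5·23 − 20·15 = 79.5000; (r_i+r_j)·cross = 36.5·79.5000 = 2901.7500
edge 3: (20,23)→(17.5,34)  cross = 20·34 − 17.5·23 = 277.5000; (r_i+r_j)·cross = 37.5·277.5000 = 10406.2500
edge 4: (17.5,34)→(9.5,37.5)  cross = 17.5·37.5 − 9.5·34 = 333.2500; (r_i+r_j)·cross = 27·333.2500 = 8997.7500
edge 5: (9.5,37.5)→(4.5,20.5)  cross = 9.5·20.5 − 4.5·37.5 = 26.0000; (r_i+r_j)·cross = 14·26.0000 = 364.0000
edge 6: (4.5,20.5)→(3.5,1.5)  cross = 4.5·1.5 − 3.5·20.5 = -65.0000; (r_i+r_j)·cross = 8·-65.0000 = -520.0000
Σcross = 703.0000 → A = |Σcross|/2 = 351.5000 mm²
Σ(r_i+r_j)·cross = 23484.7500 → first moment M = |Σ|/6 = 3914.1250
R_c = M/A = 3914.1250/351.5000 = 11.1355 mm
θ = 344° = 6.003933 rad
V = θ·R_c·A = 6.003933·11.1355·351.5000 = 23500.143 mm³

Volume = 23500.143 mm³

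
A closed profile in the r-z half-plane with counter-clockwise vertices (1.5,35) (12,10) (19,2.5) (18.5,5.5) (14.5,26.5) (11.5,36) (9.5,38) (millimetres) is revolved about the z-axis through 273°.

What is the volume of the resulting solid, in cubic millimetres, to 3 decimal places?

Volume = 12688.030 mm³

Profile (r,z), 7 vertices: (1.5,35) (12,10) (19,2.5) (18.5,5.5) (14.5,26.5) (11.5,36) (9.5,38)
edge 0: (1.5,35)→(12,10)  cross = 1.5·10 − 12·35 = -405.0000; (r_i+r_j)·cross = 13.5·-405.0000 = -5467.5000
edge 1: (12,10)→(19,2.5)  cross = 12·2.5 − 19·10 = -160.0000; (r_i+r_j)·cross = 31·-160.0000 = -4960.0000
edge 2: (19,2.5)→(18.5,5.5)  cross = 19·5.5 − 18.5·2.5 = 58.2500; (r_i+r_j)·cross = 37.5·58.2500 = 2184.3750
edge 3: (18.5,5.5)→(14.5,26.5)  cross = 18.5·26.5 − 14.5·5.5 = 410.5000; (r_i+r_j)·cross = 33·410.5000 = 13546.5000
edge 4: (14.5,26.5)→(11.5,36)  cross = 14.5·36 − 11.5·26.5 = 217.2500; (r_i+r_j)·cross = 26·217.2500 = 5648.5000
edge 5: (11.5,36)→(9.5,38)  cross = 11.5·38 − 9.5·36 = 95.0000; (r_i+r_j)·cross = 21·95.0000 = 1995.0000
edge 6: (9.5,38)→(1.5,35)  cross = 9.5·35 − 1.5·38 = 275.5000; (r_i+r_j)·cross = 11·275.5000 = 3030.5000
Σcross = 491.5000 → A = |Σcross|/2 = 245.7500 mm²
Σ(r_i+r_j)·cross = 15977.3750 → first moment M = |Σ|/6 = 2662.8958
R_c = M/A = 2662.8958/245.7500 = 10.8358 mm
θ = 273° = 4.764749 rad
V = θ·R_c·A = 4.764749·10.8358·245.7500 = 12688.030 mm³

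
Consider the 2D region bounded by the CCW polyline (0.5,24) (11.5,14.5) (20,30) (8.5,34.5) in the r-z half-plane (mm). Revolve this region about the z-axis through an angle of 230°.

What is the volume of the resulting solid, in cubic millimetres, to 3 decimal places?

Profile (r,z), 4 vertices: (0.5,24) (11.5,14.5) (20,30) (8.5,34.5)
edge 0: (0.5,24)→(11.5,14.5)  cross = 0.5·14.5 − 11.5·24 = -268.7500; (r_i+r_j)·cross = 12·-268.7500 = -3225.0000
edge 1: (11.5,14.5)→(20,30)  cross = 11.5·30 − 20·14.5 = 55.0000; (r_i+r_j)·cross = 31.5·55.0000 = 1732.5000
edge 2: (20,30)→(8.5,34.5)  cross = 20·34.5 − 8.5·30 = 435.0000; (r_i+r_j)·cross = 28.5·435.0000 = 12397.5000
edge 3: (8.5,34.5)→(0.5,24)  cross = 8.5·24 − 0.5·34.5 = 186.7500; (r_i+r_j)·cross = 9·186.7500 = 1680.7500
Σcross = 408.0000 → A = |Σcross|/2 = 204.0000 mm²
Σ(r_i+r_j)·cross = 12585.7500 → first moment M = |Σ|/6 = 2097.6250
R_c = M/A = 2097.6250/204.0000 = 10.2825 mm
θ = 230° = 4.014257 rad
V = θ·R_c·A = 4.014257·10.2825·204.0000 = 8420.406 mm³

Volume = 8420.406 mm³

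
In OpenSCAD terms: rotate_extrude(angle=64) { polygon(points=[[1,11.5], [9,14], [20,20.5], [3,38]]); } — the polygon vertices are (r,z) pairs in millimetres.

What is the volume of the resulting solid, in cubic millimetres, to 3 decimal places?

Profile (r,z), 4 vertices: (1,11.5) (9,14) (20,20.5) (3,38)
edge 0: (1,11.5)→(9,14)  cross = 1·14 − 9·11.5 = -89.5000; (r_i+r_j)·cross = 10·-89.5000 = -895.0000
edge 1: (9,14)→(20,20.5)  cross = 9·20.5 − 20·14 = -95.5000; (r_i+r_j)·cross = 29·-95.5000 = -2769.5000
edge 2: (20,20.5)→(3,38)  cross = 20·38 − 3·20.5 = 698.5000; (r_i+r_j)·cross = 23·698.5000 = 16065.5000
edge 3: (3,38)→(1,11.5)  cross = 3·11.5 − 1·38 = -3.5000; (r_i+r_j)·cross = 4·-3.5000 = -14.0000
Σcross = 510.0000 → A = |Σcross|/2 = 255.0000 mm²
Σ(r_i+r_j)·cross = 12387.0000 → first moment M = |Σ|/6 = 2064.5000
R_c = M/A = 2064.5000/255.0000 = 8.0961 mm
θ = 64° = 1.117011 rad
V = θ·R_c·A = 1.117011·8.0961·255.0000 = 2306.069 mm³

Volume = 2306.069 mm³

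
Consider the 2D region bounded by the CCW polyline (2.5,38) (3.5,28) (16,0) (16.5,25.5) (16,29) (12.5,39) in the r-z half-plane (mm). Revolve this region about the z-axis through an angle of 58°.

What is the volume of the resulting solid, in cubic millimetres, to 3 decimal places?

Profile (r,z), 6 vertices: (2.5,38) (3.5,28) (16,0) (16.5,25.5) (16,29) (12.5,39)
edge 0: (2.5,38)→(3.5,28)  cross = 2.5·28 − 3.5·38 = -63.0000; (r_i+r_j)·cross = 6·-63.0000 = -378.0000
edge 1: (3.5,28)→(16,0)  cross = 3.5·0 − 16·28 = -448.0000; (r_i+r_j)·cross = 19.5·-448.0000 = -8736.0000
edge 2: (16,0)→(16.5,25.5)  cross = 16·25.5 − 16.5·0 = 408.0000; (r_i+r_j)·cross = 32.5·408.0000 = 13260.0000
edge 3: (16.5,25.5)→(16,29)  cross = 16.5·29 − 16·25.5 = 70.5000; (r_i+r_j)·cross = 32.5·70.5000 = 2291.2500
edge 4: (16,29)→(12.5,39)  cross = 16·39 − 12.5·29 = 261.5000; (r_i+r_j)·cross = 28.5·261.5000 = 7452.7500
edge 5: (12.5,39)→(2.5,38)  cross = 12.5·38 − 2.5·39 = 377.5000; (r_i+r_j)·cross = 15·377.5000 = 5662.5000
Σcross = 606.5000 → A = |Σcross|/2 = 303.2500 mm²
Σ(r_i+r_j)·cross = 19552.5000 → first moment M = |Σ|/6 = 3258.7500
R_c = M/A = 3258.7500/303.2500 = 10.7461 mm
θ = 58° = 1.012291 rad
V = θ·R_c·A = 1.012291·10.7461·303.2500 = 3298.803 mm³

Volume = 3298.803 mm³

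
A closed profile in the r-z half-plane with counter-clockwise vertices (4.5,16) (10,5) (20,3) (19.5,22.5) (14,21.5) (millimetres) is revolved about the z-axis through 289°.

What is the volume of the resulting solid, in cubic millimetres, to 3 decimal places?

Profile (r,z), 5 vertices: (4.5,16) (10,5) (20,3) (19.5,22.5) (14,21.5)
edge 0: (4.5,16)→(10,5)  cross = 4.5·5 − 10·16 = -137.5000; (r_i+r_j)·cross = 14.5·-137.5000 = -1993.7500
edge 1: (10,5)→(20,3)  cross = 10·3 − 20·5 = -70.0000; (r_i+r_j)·cross = 30·-70.0000 = -2100.0000
edge 2: (20,3)→(19.5,22.5)  cross = 20·22.5 − 19.5·3 = 391.5000; (r_i+r_j)·cross = 39.5·391.5000 = 15464.2500
edge 3: (19.5,22.5)→(14,21.5)  cross = 19.5·21.5 − 14·22.5 = 104.2500; (r_i+r_j)·cross = 33.5·104.2500 = 3492.3750
edge 4: (14,21.5)→(4.5,16)  cross = 14·16 − 4.5·21.5 = 127.2500; (r_i+r_j)·cross = 18.5·127.2500 = 2354.1250
Σcross = 415.5000 → A = |Σcross|/2 = 207.7500 mm²
Σ(r_i+r_j)·cross = 17217.0000 → first moment M = |Σ|/6 = 2869.5000
R_c = M/A = 2869.5000/207.7500 = 13.8123 mm
θ = 289° = 5.044002 rad
V = θ·R_c·A = 5.044002·13.8123·207.7500 = 14473.762 mm³

Volume = 14473.762 mm³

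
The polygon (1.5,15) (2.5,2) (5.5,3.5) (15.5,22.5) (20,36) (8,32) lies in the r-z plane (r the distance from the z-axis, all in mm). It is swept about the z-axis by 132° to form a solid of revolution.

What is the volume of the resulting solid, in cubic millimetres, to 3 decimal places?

Volume = 6019.728 mm³

Profile (r,z), 6 vertices: (1.5,15) (2.5,2) (5.5,3.5) (15.5,22.5) (20,36) (8,32)
edge 0: (1.5,15)→(2.5,2)  cross = 1.5·2 − 2.5·15 = -34.5000; (r_i+r_j)·cross = 4·-34.5000 = -138.0000
edge 1: (2.5,2)→(5.5,3.5)  cross = 2.5·3.5 − 5.5·2 = -2.2500; (r_i+r_j)·cross = 8·-2.2500 = -18.0000
edge 2: (5.5,3.5)→(15.5,22.5)  cross = 5.5·22.5 − 15.5·3.5 = 69.5000; (r_i+r_j)·cross = 21·69.5000 = 1459.5000
edge 3: (15.5,22.5)→(20,36)  cross = 15.5·36 − 20·22.5 = 108.0000; (r_i+r_j)·cross = 35.5·108.0000 = 3834.0000
edge 4: (20,36)→(8,32)  cross = 20·32 − 8·36 = 352.0000; (r_i+r_j)·cross = 28·352.0000 = 9856.0000
edge 5: (8,32)→(1.5,15)  cross = 8·15 − 1.5·32 = 72.0000; (r_i+r_j)·cross = 9.5·72.0000 = 684.0000
Σcross = 564.7500 → A = |Σcross|/2 = 282.3750 mm²
Σ(r_i+r_j)·cross = 15677.5000 → first moment M = |Σ|/6 = 2612.9167
R_c = M/A = 2612.9167/282.3750 = 9.2534 mm
θ = 132° = 2.303835 rad
V = θ·R_c·A = 2.303835·9.2534·282.3750 = 6019.728 mm³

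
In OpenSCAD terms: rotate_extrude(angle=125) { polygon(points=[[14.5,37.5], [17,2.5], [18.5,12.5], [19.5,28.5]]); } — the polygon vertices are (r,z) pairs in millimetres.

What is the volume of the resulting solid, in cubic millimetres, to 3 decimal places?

Profile (r,z), 4 vertices: (14.5,37.5) (17,2.5) (18.5,12.5) (19.5,28.5)
edge 0: (14.5,37.5)→(17,2.5)  cross = 14.5·2.5 − 17·37.5 = -601.2500; (r_i+r_j)·cross = 31.5·-601.2500 = -18939.3750
edge 1: (17,2.5)→(18.5,12.5)  cross = 17·12.5 − 18.5·2.5 = 166.2500; (r_i+r_j)·cross = 35.5·166.2500 = 5901.8750
edge 2: (18.5,12.5)→(19.5,28.5)  cross = 18.5·28.5 − 19.5·12.5 = 283.5000; (r_i+r_j)·cross = 38·283.5000 = 10773.0000
edge 3: (19.5,28.5)→(14.5,37.5)  cross = 19.5·37.5 − 14.5·28.5 = 318.0000; (r_i+r_j)·cross = 34·318.0000 = 10812.0000
Σcross = 166.5000 → A = |Σcross|/2 = 83.2500 mm²
Σ(r_i+r_j)·cross = 8547.5000 → first moment M = |Σ|/6 = 1424.5833
R_c = M/A = 1424.5833/83.2500 = 17.1121 mm
θ = 125° = 2.181662 rad
V = θ·R_c·A = 2.181662·17.1121·83.2500 = 3107.959 mm³

Volume = 3107.959 mm³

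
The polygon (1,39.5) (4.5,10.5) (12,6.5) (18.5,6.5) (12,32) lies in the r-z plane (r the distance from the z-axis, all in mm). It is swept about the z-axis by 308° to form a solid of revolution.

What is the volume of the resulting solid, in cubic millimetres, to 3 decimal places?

Profile (r,z), 5 vertices: (1,39.5) (4.5,10.5) (12,6.5) (18.5,6.5) (12,32)
edge 0: (1,39.5)→(4.5,10.5)  cross = 1·10.5 − 4.5·39.5 = -167.2500; (r_i+r_j)·cross = 5.5·-167.2500 = -919.8750
edge 1: (4.5,10.5)→(12,6.5)  cross = 4.5·6.5 − 12·10.5 = -96.7500; (r_i+r_j)·cross = 16.5·-96.7500 = -1596.3750
edge 2: (12,6.5)→(18.5,6.5)  cross = 12·6.5 − 18.5·6.5 = -42.2500; (r_i+r_j)·cross = 30.5·-42.2500 = -1288.6250
edge 3: (18.5,6.5)→(12,32)  cross = 18.5·32 − 12·6.5 = 514.0000; (r_i+r_j)·cross = 30.5·514.0000 = 15677.0000
edge 4: (12,32)→(1,39.5)  cross = 12·39.5 − 1·32 = 442.0000; (r_i+r_j)·cross = 13·442.0000 = 5746.0000
Σcross = 649.7500 → A = |Σcross|/2 = 324.8750 mm²
Σ(r_i+r_j)·cross = 17618.1250 → first moment M = |Σ|/6 = 2936.3542
R_c = M/A = 2936.3542/324.8750 = 9.0384 mm
θ = 308° = 5.375614 rad
V = θ·R_c·A = 5.375614·9.0384·324.8750 = 15784.707 mm³

Volume = 15784.707 mm³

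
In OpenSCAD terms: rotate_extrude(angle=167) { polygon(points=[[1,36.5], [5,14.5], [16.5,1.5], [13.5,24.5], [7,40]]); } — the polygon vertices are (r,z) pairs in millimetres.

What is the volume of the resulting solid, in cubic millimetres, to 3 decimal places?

Profile (r,z), 5 vertices: (1,36.5) (5,14.5) (16.5,1.5) (13.5,24.5) (7,40)
edge 0: (1,36.5)→(5,14.5)  cross = 1·14.5 − 5·36.5 = -168.0000; (r_i+r_j)·cross = 6·-168.0000 = -1008.0000
edge 1: (5,14.5)→(16.5,1.5)  cross = 5·1.5 − 16.5·14.5 = -231.7500; (r_i+r_j)·cross = 21.5·-231.7500 = -4982.6250
edge 2: (16.5,1.5)→(13.5,24.5)  cross = 16.5·24.5 − 13.5·1.5 = 384.0000; (r_i+r_j)·cross = 30·384.0000 = 11520.0000
edge 3: (13.5,24.5)→(7,40)  cross = 13.5·40 − 7·24.5 = 368.5000; (r_i+r_j)·cross = 20.5·368.5000 = 7554.2500
edge 4: (7,40)→(1,36.5)  cross = 7·36.5 − 1·40 = 215.5000; (r_i+r_j)·cross = 8·215.5000 = 1724.0000
Σcross = 568.2500 → A = |Σcross|/2 = 284.1250 mm²
Σ(r_i+r_j)·cross = 14807.6250 → first moment M = |Σ|/6 = 2467.9375
R_c = M/A = 2467.9375/284.1250 = 8.6861 mm
θ = 167° = 2.914700 rad
V = θ·R_c·A = 2.914700·8.6861·284.1250 = 7193.297 mm³

Volume = 7193.297 mm³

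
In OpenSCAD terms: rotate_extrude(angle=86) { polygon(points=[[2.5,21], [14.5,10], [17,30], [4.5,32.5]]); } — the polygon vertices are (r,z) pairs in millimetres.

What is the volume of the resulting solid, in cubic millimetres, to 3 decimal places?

Volume = 3168.325 mm³

Profile (r,z), 4 vertices: (2.5,21) (14.5,10) (17,30) (4.5,32.5)
edge 0: (2.5,21)→(14.5,10)  cross = 2.5·10 − 14.5·21 = -279.5000; (r_i+r_j)·cross = 17·-279.5000 = -4751.5000
edge 1: (14.5,10)→(17,30)  cross = 14.5·30 − 17·10 = 265.0000; (r_i+r_j)·cross = 31.5·265.0000 = 8347.5000
edge 2: (17,30)→(4.5,32.5)  cross = 17·32.5 − 4.5·30 = 417.5000; (r_i+r_j)·cross = 21.5·417.5000 = 8976.2500
edge 3: (4.5,32.5)→(2.5,21)  cross = 4.5·21 − 2.5·32.5 = 13.2500; (r_i+r_j)·cross = 7·13.2500 = 92.7500
Σcross = 416.2500 → A = |Σcross|/2 = 208.1250 mm²
Σ(r_i+r_j)·cross = 12665.0000 → first moment M = |Σ|/6 = 2110.8333
R_c = M/A = 2110.8333/208.1250 = 10.1421 mm
θ = 86° = 1.500983 rad
V = θ·R_c·A = 1.500983·10.1421·208.1250 = 3168.325 mm³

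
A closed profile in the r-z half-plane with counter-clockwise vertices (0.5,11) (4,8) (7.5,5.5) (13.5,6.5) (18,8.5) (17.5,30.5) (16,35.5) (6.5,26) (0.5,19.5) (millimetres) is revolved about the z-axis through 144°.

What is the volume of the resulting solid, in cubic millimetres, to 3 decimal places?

Profile (r,z), 9 vertices: (0.5,11) (4,8) (7.5,5.5) (13.5,6.5) (18,8.5) (17.5,30.5) (16,35.5) (6.5,26) (0.5,19.5)
edge 0: (0.5,11)→(4,8)  cross = 0.5·8 − 4·11 = -40.0000; (r_i+r_j)·cross = 4.5·-40.0000 = -180.0000
edge 1: (4,8)→(7.5,5.5)  cross = 4·5.5 − 7.5·8 = -38.0000; (r_i+r_j)·cross = 11.5·-38.0000 = -437.0000
edge 2: (7.5,5.5)→(13.5,6.5)  cross = 7.5·6.5 − 13.5·5.5 = -25.5000; (r_i+r_j)·cross = 21·-25.5000 = -535.5000
edge 3: (13.5,6.5)→(18,8.5)  cross = 13.5·8.5 − 18·6.5 = -2.2500; (r_i+r_j)·cross = 31.5·-2.2500 = -70.8750
edge 4: (18,8.5)→(17.5,30.5)  cross = 18·30.5 − 17.5·8.5 = 400.2500; (r_i+r_j)·cross = 35.5·400.2500 = 14208.8750
edge 5: (17.5,30.5)→(16,35.5)  cross = 17.5·35.5 − 16·30.5 = 133.2500; (r_i+r_j)·cross = 33.5·133.2500 = 4463.8750
edge 6: (16,35.5)→(6.5,26)  cross = 16·26 − 6.5·35.5 = 185.2500; (r_i+r_j)·cross = 22.5·185.2500 = 4168.1250
edge 7: (6.5,26)→(0.5,19.5)  cross = 6.5·19.5 − 0.5·26 = 113.7500; (r_i+r_j)·cross = 7·113.7500 = 796.2500
edge 8: (0.5,19.5)→(0.5,11)  cross = 0.5·11 − 0.5·19.5 = -4.2500; (r_i+r_j)·cross = 1·-4.2500 = -4.2500
Σcross = 722.5000 → A = |Σcross|/2 = 361.2500 mm²
Σ(r_i+r_j)·cross = 22409.5000 → first moment M = |Σ|/6 = 3734.9167
R_c = M/A = 3734.9167/361.2500 = 10.3389 mm
θ = 144° = 2.513274 rad
V = θ·R_c·A = 2.513274·10.3389·361.2500 = 9386.869 mm³

Volume = 9386.869 mm³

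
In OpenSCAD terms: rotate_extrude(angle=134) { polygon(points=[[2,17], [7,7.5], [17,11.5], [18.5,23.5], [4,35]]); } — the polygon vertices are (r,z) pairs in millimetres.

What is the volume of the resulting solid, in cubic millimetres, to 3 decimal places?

Profile (r,z), 5 vertices: (2,17) (7,7.5) (17,11.5) (18.5,23.5) (4,35)
edge 0: (2,17)→(7,7.5)  cross = 2·7.5 − 7·17 = -104.0000; (r_i+r_j)·cross = 9·-104.0000 = -936.0000
edge 1: (7,7.5)→(17,11.5)  cross = 7·11.5 − 17·7.5 = -47.0000; (r_i+r_j)·cross = 24·-47.0000 = -1128.0000
edge 2: (17,11.5)→(18.5,23.5)  cross = 17·23.5 − 18.5·11.5 = 186.7500; (r_i+r_j)·cross = 35.5·186.7500 = 6629.6250
edge 3: (18.5,23.5)→(4,35)  cross = 18.5·35 − 4·23.5 = 553.5000; (r_i+r_j)·cross = 22.5·553.5000 = 12453.7500
edge 4: (4,35)→(2,17)  cross = 4·17 − 2·35 = -2.0000; (r_i+r_j)·cross = 6·-2.0000 = -12.0000
Σcross = 587.2500 → A = |Σcross|/2 = 293.6250 mm²
Σ(r_i+r_j)·cross = 17007.3750 → first moment M = |Σ|/6 = 2834.5625
R_c = M/A = 2834.5625/293.6250 = 9.6537 mm
θ = 134° = 2.338741 rad
V = θ·R_c·A = 2.338741·9.6537·293.6250 = 6629.308 mm³

Volume = 6629.308 mm³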